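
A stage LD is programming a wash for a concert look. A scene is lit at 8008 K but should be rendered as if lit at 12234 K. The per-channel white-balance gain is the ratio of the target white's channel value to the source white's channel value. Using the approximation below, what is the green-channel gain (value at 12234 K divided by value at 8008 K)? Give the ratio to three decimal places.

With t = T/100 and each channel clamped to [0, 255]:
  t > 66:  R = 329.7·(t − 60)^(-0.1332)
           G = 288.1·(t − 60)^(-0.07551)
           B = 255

At 8008 K (t = 80.08):
  G = 288.1·(80.08 − 60)^(-0.07551) = 288.1·20.08^(-0.07551) = 288.1·0.79731 = 229.706.
At 12234 K (t = 122.34):
  G = 288.1·(122.34 − 60)^(-0.07551) = 288.1·62.34^(-0.07551) = 288.1·0.73194 = 210.873.
Gain = 210.873 / 229.706 = 0.9180 → 0.918.

0.918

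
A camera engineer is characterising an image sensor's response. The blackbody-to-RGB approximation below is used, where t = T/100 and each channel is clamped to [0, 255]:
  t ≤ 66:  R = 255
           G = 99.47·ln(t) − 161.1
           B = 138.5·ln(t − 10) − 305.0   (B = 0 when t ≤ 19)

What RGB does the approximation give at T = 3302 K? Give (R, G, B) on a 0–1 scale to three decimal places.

t = 3302/100 = 33.02; the t ≤ 66 branch applies.
R = 255 by definition for t ≤ 66.
G = 99.47·ln 33.02 − 161.1 = 99.47·3.4971 − 161.1 = 186.758.
B = 138.5·ln(33.02 − 10) − 305.0 = 138.5·ln 23.02 − 305.0 = 138.5·3.1364 − 305.0 = 129.386.
Dividing each by 255: (1.0000, 0.7324, 0.5074) → (1.000, 0.732, 0.507).

(1.000, 0.732, 0.507)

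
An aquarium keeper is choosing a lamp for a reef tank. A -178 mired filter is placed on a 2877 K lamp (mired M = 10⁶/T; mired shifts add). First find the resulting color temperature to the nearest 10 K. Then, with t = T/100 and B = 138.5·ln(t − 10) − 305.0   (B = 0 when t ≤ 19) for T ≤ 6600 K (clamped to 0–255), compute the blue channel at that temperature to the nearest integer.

234

M_in = 10⁶/2877 = 347.58; M_out = 347.58 + (-178) = 169.58.
T_out = 10⁶/169.58 = 5896.8 K → 5900 K; t = 59.
B = 138.5·ln(59 − 10) − 305.0 = 138.5·ln 49 − 305.0 = 138.5·3.8918 − 305.0 = 234.017.
Rounded: 234.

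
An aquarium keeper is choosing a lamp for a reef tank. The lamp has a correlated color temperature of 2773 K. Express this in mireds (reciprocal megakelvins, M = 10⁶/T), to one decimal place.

M = 10⁶ / 2773 = 360.620 → 360.6 mireds.

360.6 mireds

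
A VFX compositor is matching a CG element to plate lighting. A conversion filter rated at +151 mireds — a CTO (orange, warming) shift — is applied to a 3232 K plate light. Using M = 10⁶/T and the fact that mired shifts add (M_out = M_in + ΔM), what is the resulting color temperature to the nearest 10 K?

M_in = 10⁶/3232 = 309.41 mireds.
M_out = 309.41 + (+151) = 460.41 mireds.
T_out = 10⁶/460.41 = 2172.0 K → 2170 K.

2170 K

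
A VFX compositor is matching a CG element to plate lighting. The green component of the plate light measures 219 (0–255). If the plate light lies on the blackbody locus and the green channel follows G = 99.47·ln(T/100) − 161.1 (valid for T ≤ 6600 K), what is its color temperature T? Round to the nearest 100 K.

ln t = (219 + 161.1) / 99.47 = 3.8213.
t = e^3.8213 = 45.661.
T = 100·t = 4566 K → 4600 K to the nearest 100 K.

4600 K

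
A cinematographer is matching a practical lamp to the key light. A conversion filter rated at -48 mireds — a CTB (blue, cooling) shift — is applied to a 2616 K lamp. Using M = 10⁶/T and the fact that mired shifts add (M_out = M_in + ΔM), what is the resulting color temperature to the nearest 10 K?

M_in = 10⁶/2616 = 382.26 mireds.
M_out = 382.26 + (-48) = 334.26 mireds.
T_out = 10⁶/334.26 = 2991.7 K → 2990 K.

2990 K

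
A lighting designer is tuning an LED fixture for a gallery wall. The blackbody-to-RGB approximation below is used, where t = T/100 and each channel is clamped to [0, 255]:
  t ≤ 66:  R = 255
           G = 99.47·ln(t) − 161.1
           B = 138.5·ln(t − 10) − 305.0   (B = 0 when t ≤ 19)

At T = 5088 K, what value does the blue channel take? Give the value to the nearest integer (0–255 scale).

209

t = 5088/100 = 50.88; the t ≤ 66 branch applies.
B = 138.5·ln(50.88 − 10) − 305.0 = 138.5·ln 40.88 − 305.0 = 138.5·3.7106 − 305.0 = 208.924.
Rounded: 209.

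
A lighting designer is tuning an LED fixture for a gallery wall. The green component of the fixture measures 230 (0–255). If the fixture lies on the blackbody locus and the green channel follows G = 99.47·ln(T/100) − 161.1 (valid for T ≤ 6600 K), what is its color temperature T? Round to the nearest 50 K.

ln t = (230 + 161.1) / 99.47 = 3.9318.
t = e^3.9318 = 51.001.
T = 100·t = 5100 K → 5100 K to the nearest 50 K.

5100 K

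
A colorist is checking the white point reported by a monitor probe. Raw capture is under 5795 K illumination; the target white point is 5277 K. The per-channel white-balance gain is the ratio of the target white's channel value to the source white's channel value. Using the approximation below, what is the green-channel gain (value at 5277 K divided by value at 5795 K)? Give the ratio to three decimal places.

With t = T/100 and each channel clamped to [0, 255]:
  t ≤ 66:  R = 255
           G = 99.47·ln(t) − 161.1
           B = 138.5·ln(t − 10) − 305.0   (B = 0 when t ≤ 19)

At 5795 K (t = 57.95):
  G = 99.47·ln 57.95 − 161.1 = 99.47·4.0596 − 161.1 = 242.706.
At 5277 K (t = 52.77):
  G = 99.47·ln 52.77 − 161.1 = 99.47·3.9659 − 161.1 = 233.392.
Gain = 233.392 / 242.706 = 0.9616 → 0.962.

0.962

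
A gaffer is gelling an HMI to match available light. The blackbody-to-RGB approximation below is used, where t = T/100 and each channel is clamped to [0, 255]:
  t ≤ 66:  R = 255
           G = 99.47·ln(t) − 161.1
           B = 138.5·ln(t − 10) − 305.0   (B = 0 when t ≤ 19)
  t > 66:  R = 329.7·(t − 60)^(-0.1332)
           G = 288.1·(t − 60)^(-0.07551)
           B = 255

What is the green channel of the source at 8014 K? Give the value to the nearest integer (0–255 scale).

t = 8014/100 = 80.14; the t > 66 branch applies.
G = 288.1·(80.14 − 60)^(-0.07551) = 288.1·20.14^(-0.07551) = 288.1·0.79713 = 229.654.
Rounded: 230.

230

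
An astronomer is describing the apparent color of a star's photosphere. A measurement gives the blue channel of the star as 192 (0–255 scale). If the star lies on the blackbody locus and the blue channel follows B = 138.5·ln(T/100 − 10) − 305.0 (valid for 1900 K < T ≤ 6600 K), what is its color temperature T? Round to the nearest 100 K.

ln(t − 10) = (192 + 305.0) / 138.5 = 3.5884.
t − 10 = e^3.5884 = 36.178, so t = 46.178.
T = 100·t = 4618 K → 4600 K to the nearest 100 K.

4600 K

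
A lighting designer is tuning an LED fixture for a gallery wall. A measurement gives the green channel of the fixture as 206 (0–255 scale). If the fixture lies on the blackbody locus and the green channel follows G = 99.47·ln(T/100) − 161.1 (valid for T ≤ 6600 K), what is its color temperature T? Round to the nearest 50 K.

4000 K

ln t = (206 + 161.1) / 99.47 = 3.6906.
t = e^3.6906 = 40.067.
T = 100·t = 4007 K → 4000 K to the nearest 50 K.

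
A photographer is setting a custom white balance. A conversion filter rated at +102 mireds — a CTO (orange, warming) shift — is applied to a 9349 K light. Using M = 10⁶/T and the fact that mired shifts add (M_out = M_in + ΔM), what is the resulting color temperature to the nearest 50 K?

M_in = 10⁶/9349 = 106.96 mireds.
M_out = 106.96 + (+102) = 208.96 mireds.
T_out = 10⁶/208.96 = 4785.5 K → 4800 K.

4800 K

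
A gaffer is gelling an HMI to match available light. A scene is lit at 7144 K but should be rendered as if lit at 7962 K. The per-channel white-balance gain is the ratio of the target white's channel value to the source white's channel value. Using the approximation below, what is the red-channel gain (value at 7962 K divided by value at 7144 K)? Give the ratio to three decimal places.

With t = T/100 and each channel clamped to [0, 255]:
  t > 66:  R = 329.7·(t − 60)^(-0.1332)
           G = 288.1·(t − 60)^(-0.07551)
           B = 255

At 7144 K (t = 71.44):
  R = 329.7·(71.44 − 60)^(-0.1332) = 329.7·11.44^(-0.1332) = 329.7·0.72280 = 238.307.
At 7962 K (t = 79.62):
  R = 329.7·(79.62 − 60)^(-0.1332) = 329.7·19.62^(-0.1332) = 329.7·0.67269 = 221.785.
Gain = 221.785 / 238.307 = 0.9307 → 0.931.

0.931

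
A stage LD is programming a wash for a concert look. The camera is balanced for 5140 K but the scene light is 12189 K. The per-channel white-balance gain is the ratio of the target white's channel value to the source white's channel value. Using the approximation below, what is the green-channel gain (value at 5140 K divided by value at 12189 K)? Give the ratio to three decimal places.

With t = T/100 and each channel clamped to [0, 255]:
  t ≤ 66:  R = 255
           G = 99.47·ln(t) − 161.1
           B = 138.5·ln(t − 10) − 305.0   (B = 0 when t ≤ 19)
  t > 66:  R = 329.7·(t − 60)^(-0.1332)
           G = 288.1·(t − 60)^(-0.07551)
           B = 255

1.094

At 12189 K (t = 121.89):
  G = 288.1·(121.89 − 60)^(-0.07551) = 288.1·61.89^(-0.07551) = 288.1·0.73234 = 210.988.
At 5140 K (t = 51.4):
  G = 99.47·ln 51.4 − 161.1 = 99.47·3.9396 − 161.1 = 230.776.
Gain = 230.776 / 210.988 = 1.0938 → 1.094.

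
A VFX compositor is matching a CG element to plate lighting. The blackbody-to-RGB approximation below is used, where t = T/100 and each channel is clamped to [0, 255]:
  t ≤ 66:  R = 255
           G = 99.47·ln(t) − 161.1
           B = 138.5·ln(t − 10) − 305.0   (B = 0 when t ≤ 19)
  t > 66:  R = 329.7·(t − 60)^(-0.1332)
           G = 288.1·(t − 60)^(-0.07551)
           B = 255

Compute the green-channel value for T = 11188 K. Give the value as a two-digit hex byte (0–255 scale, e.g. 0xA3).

t = 11188/100 = 111.88; the t > 66 branch applies.
G = 288.1·(111.88 − 60)^(-0.07551) = 288.1·51.88^(-0.07551) = 288.1·0.74216 = 213.818.
Rounded: 214; in hex, 0xD6.

0xD6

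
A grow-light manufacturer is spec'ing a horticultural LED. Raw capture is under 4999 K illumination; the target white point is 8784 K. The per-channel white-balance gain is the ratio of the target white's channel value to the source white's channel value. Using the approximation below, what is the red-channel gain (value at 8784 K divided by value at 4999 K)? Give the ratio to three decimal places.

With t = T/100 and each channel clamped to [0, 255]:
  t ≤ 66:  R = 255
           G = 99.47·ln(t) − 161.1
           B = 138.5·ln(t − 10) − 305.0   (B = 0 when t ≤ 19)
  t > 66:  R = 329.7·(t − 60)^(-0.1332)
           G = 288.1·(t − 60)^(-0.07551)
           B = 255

0.830

At 4999 K (t = 49.99):
  R = 255 by definition for t ≤ 66.
At 8784 K (t = 87.84):
  R = 329.7·(87.84 − 60)^(-0.1332) = 329.7·27.84^(-0.1332) = 329.7·0.64205 = 211.684.
Gain = 211.684 / 255.000 = 0.8301 → 0.830.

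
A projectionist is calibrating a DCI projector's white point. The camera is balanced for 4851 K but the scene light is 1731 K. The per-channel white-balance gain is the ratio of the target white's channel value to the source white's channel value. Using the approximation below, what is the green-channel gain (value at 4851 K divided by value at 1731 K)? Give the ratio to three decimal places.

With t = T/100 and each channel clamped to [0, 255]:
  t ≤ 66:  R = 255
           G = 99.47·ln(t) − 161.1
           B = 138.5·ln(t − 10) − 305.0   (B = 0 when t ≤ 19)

1.837

At 1731 K (t = 17.31):
  G = 99.47·ln 17.31 − 161.1 = 99.47·2.8513 − 161.1 = 122.517.
At 4851 K (t = 48.51):
  G = 99.47·ln 48.51 − 161.1 = 99.47·3.8818 − 161.1 = 225.020.
Gain = 225.020 / 122.517 = 1.8366 → 1.837.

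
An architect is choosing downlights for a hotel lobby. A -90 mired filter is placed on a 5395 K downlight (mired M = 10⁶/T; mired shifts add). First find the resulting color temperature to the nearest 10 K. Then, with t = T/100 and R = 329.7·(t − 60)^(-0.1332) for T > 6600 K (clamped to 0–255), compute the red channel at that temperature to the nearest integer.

199

M_in = 10⁶/5395 = 185.36; M_out = 185.36 + (-90) = 95.36.
T_out = 10⁶/95.36 = 10486.9 K → 10490 K; t = 104.9.
R = 329.7·(104.9 − 60)^(-0.1332) = 329.7·44.9^(-0.1332) = 329.7·0.60245 = 198.628.
Rounded: 199.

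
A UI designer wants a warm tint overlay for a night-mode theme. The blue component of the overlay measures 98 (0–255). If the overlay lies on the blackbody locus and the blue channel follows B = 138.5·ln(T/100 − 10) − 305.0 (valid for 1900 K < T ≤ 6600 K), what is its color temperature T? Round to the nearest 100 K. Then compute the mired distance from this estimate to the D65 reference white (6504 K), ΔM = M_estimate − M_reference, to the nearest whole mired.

+203 mireds

ln(t − 10) = (98 + 305.0) / 138.5 = 2.9097.
t − 10 = e^2.9097 = 18.352, so t = 28.352.
T = 100·t = 2835 K → 2800 K to the nearest 100 K.
M_estimate = 10⁶/2800 = 357.14; M_reference = 10⁶/6504 = 153.75.
ΔM = 357.14 − 153.75 = 203.39 → +203 mireds.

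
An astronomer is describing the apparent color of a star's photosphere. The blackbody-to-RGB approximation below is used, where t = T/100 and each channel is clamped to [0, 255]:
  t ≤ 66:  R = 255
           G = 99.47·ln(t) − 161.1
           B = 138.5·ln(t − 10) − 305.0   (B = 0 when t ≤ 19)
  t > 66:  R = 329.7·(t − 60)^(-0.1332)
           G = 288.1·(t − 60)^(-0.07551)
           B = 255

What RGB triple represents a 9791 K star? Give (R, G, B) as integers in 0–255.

t = 9791/100 = 97.91; the t > 66 branch applies.
R = 329.7·(97.91 − 60)^(-0.1332) = 329.7·37.91^(-0.1332) = 329.7·0.61618 = 203.156.
G = 288.1·(97.91 − 60)^(-0.07551) = 288.1·37.91^(-0.07551) = 288.1·0.75996 = 218.943.
B = 255 by definition for t > 66.
Rounded: (203, 219, 255).

(203, 219, 255)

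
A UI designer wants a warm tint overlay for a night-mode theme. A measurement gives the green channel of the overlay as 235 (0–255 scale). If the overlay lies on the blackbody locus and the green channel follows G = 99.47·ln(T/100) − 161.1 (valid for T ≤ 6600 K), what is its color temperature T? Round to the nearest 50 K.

ln t = (235 + 161.1) / 99.47 = 3.9821.
t = e^3.9821 = 53.630.
T = 100·t = 5363 K → 5350 K to the nearest 50 K.

5350 K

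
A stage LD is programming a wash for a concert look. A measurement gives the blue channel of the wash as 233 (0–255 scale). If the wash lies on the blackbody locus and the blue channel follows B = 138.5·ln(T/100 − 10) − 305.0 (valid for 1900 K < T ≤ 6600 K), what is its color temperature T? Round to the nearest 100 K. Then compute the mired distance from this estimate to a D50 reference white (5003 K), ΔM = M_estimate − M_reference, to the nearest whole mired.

ln(t − 10) = (233 + 305.0) / 138.5 = 3.8845.
t − 10 = e^3.8845 = 48.641, so t = 58.641.
T = 100·t = 5864 K → 5900 K to the nearest 100 K.
M_estimate = 10⁶/5900 = 169.49; M_reference = 10⁶/5003 = 199.88.
ΔM = 169.49 − 199.88 = -30.39 → -30 mireds.

-30 mireds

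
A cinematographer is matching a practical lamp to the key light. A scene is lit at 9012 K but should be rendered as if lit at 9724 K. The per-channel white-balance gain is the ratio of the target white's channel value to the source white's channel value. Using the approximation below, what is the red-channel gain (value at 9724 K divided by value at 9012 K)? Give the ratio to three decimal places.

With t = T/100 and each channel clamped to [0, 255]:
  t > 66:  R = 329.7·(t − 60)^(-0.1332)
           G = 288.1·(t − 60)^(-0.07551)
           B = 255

0.972

At 9012 K (t = 90.12):
  R = 329.7·(90.12 − 60)^(-0.1332) = 329.7·30.12^(-0.1332) = 329.7·0.63536 = 209.477.
At 9724 K (t = 97.24):
  R = 329.7·(97.24 − 60)^(-0.1332) = 329.7·37.24^(-0.1332) = 329.7·0.61765 = 203.639.
Gain = 203.639 / 209.477 = 0.9721 → 0.972.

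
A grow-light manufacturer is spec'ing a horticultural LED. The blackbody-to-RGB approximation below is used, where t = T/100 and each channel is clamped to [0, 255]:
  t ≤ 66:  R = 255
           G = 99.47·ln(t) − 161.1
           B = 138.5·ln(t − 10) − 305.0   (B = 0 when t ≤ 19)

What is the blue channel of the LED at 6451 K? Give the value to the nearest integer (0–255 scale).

t = 6451/100 = 64.51; the t ≤ 66 branch applies.
B = 138.5·ln(64.51 − 10) − 305.0 = 138.5·ln 54.51 − 305.0 = 138.5·3.9984 − 305.0 = 248.776.
Rounded: 249.

249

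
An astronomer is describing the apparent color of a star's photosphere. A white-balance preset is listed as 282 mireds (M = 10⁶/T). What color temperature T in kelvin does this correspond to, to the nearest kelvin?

T = 10⁶ / 282 = 3546.10 K → 3546 K.

3546 K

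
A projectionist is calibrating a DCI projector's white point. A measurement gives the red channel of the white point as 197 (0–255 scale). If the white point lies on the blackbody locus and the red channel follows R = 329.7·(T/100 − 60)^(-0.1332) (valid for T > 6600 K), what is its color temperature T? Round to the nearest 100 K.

10800 K

(t − 60)^(-0.1332) = 197/329.7 = 0.59751.
t − 60 = 0.59751^(1/-0.1332) = 0.59751^(-7.508) = 47.761, so t = 107.761.
T = 100·t = 10776 K → 10800 K to the nearest 100 K.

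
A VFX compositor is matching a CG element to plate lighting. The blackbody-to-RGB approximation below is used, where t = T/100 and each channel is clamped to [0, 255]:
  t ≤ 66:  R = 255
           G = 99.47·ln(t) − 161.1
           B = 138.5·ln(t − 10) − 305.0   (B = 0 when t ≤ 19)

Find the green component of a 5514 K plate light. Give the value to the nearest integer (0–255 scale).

238

t = 5514/100 = 55.14; the t ≤ 66 branch applies.
G = 99.47·ln 55.14 − 161.1 = 99.47·4.0099 − 161.1 = 237.762.
Rounded: 238.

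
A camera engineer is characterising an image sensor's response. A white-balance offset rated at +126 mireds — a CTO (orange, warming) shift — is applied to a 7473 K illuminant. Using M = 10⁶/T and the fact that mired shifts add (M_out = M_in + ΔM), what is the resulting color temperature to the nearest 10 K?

3850 K

M_in = 10⁶/7473 = 133.82 mireds.
M_out = 133.82 + (+126) = 259.82 mireds.
T_out = 10⁶/259.82 = 3848.9 K → 3850 K.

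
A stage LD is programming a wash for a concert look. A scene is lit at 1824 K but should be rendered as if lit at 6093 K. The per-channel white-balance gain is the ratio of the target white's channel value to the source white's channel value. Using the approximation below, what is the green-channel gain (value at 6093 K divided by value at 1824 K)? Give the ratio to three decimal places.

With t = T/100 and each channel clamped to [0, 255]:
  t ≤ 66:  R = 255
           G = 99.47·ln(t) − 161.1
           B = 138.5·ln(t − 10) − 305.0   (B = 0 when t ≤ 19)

At 1824 K (t = 18.24):
  G = 99.47·ln 18.24 − 161.1 = 99.47·2.9036 − 161.1 = 127.723.
At 6093 K (t = 60.93):
  G = 99.47·ln 60.93 − 161.1 = 99.47·4.1097 − 161.1 = 247.694.
Gain = 247.694 / 127.723 = 1.9393 → 1.939.

1.939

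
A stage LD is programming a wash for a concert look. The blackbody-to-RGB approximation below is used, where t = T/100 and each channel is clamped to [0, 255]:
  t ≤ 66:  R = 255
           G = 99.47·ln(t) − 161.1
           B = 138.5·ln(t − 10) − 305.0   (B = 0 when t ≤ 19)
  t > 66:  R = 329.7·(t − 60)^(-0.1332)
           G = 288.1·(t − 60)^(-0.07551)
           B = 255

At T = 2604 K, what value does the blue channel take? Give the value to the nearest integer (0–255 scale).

t = 2604/100 = 26.04; the t ≤ 66 branch applies.
B = 138.5·ln(26.04 − 10) − 305.0 = 138.5·ln 16.04 − 305.0 = 138.5·2.7751 − 305.0 = 79.349.
Rounded: 79.

79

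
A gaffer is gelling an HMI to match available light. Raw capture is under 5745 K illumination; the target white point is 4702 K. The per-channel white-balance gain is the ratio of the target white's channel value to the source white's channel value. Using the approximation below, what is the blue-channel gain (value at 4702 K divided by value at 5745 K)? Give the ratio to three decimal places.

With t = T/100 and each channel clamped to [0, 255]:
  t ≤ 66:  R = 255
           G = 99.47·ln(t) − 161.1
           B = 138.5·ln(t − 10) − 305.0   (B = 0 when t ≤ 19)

0.850

At 5745 K (t = 57.45):
  B = 138.5·ln(57.45 − 10) − 305.0 = 138.5·ln 47.45 − 305.0 = 138.5·3.8597 − 305.0 = 229.565.
At 4702 K (t = 47.02):
  B = 138.5·ln(47.02 − 10) − 305.0 = 138.5·ln 37.02 − 305.0 = 138.5·3.6115 − 305.0 = 195.187.
Gain = 195.187 / 229.565 = 0.8502 → 0.850.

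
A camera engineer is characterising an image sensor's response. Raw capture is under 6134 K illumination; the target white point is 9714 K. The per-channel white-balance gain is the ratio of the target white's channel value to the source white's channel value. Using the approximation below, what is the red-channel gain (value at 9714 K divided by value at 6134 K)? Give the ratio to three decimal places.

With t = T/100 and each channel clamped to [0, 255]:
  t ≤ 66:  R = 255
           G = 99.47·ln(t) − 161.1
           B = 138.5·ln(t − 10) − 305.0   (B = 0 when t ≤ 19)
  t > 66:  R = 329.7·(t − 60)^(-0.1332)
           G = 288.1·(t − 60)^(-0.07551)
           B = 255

At 6134 K (t = 61.34):
  R = 255 by definition for t ≤ 66.
At 9714 K (t = 97.14):
  R = 329.7·(97.14 − 60)^(-0.1332) = 329.7·37.14^(-0.1332) = 329.7·0.61787 = 203.712.
Gain = 203.712 / 255.000 = 0.7989 → 0.799.

0.799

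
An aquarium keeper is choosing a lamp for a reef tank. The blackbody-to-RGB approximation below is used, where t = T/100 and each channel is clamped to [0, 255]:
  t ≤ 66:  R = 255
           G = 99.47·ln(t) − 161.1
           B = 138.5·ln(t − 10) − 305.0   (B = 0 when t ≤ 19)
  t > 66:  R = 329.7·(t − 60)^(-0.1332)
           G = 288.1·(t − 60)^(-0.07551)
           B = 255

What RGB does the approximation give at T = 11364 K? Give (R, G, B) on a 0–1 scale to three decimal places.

t = 11364/100 = 113.64; the t > 66 branch applies.
R = 329.7·(113.64 − 60)^(-0.1332) = 329.7·53.64^(-0.1332) = 329.7·0.58835 = 193.977.
G = 288.1·(113.64 − 60)^(-0.07551) = 288.1·53.64^(-0.07551) = 288.1·0.74030 = 213.280.
B = 255 by definition for t > 66.
Dividing each by 255: (0.7607, 0.8364, 1.0000) → (0.761, 0.836, 1.000).

(0.761, 0.836, 1.000)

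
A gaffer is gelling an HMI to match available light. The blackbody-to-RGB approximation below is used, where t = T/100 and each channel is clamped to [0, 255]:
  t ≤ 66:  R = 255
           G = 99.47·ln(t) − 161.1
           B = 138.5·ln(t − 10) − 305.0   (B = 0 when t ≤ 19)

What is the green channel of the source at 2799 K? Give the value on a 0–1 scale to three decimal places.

t = 2799/100 = 27.99; the t ≤ 66 branch applies.
G = 99.47·ln 27.99 − 161.1 = 99.47·3.3318 − 161.1 = 170.319.
On a 0–1 scale: 170.319/255 = 0.6679 → 0.668.

0.668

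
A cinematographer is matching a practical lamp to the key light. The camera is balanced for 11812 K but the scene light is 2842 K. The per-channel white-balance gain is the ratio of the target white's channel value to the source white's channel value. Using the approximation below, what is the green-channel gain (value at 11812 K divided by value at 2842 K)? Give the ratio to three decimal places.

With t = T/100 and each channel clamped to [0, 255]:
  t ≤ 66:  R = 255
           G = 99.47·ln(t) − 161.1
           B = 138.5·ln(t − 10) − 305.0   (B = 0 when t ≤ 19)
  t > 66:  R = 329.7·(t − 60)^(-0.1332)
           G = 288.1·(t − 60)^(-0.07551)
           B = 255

At 2842 K (t = 28.42):
  G = 99.47·ln 28.42 − 161.1 = 99.47·3.3471 − 161.1 = 171.835.
At 11812 K (t = 118.12):
  G = 288.1·(118.12 − 60)^(-0.07551) = 288.1·58.12^(-0.07551) = 288.1·0.73583 = 211.992.
Gain = 211.992 / 171.835 = 1.2337 → 1.234.

1.234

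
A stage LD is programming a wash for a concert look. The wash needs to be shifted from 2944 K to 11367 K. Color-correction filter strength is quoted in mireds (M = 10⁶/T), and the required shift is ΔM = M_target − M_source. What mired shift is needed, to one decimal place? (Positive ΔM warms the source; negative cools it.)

M_source = 10⁶/2944 = 339.674; M_target = 10⁶/11367 = 87.974.
ΔM = 87.974 − 339.674 = -251.700 → -251.7 mireds, a cooling shift.

-251.7 mireds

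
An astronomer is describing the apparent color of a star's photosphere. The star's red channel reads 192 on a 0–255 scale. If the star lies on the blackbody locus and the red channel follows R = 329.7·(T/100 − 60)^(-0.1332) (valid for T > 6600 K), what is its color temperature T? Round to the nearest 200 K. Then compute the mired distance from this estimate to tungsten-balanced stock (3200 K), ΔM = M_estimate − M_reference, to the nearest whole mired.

(t − 60)^(-0.1332) = 192/329.7 = 0.58235.
t − 60 = 0.58235^(1/-0.1332) = 0.58235^(-7.508) = 57.929, so t = 117.929.
T = 100·t = 11793 K → 11800 K to the nearest 200 K.
M_estimate = 10⁶/11800 = 84.75; M_reference = 10⁶/3200 = 312.50.
ΔM = 84.75 − 312.50 = -227.75 → -228 mireds.

-228 mireds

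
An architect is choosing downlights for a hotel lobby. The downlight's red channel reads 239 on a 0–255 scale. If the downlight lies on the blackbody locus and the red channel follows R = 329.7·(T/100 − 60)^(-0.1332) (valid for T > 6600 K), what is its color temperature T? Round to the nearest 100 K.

7100 K

(t − 60)^(-0.1332) = 239/329.7 = 0.72490.
t − 60 = 0.72490^(1/-0.1332) = 0.72490^(-7.508) = 11.193, so t = 71.193.
T = 100·t = 7119 K → 7100 K to the nearest 100 K.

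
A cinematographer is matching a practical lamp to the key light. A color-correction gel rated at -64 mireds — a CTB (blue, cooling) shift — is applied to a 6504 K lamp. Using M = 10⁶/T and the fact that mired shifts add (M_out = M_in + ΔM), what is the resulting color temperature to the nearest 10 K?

11140 K

M_in = 10⁶/6504 = 153.75 mireds.
M_out = 153.75 + (-64) = 89.75 mireds.
T_out = 10⁶/89.75 = 11141.9 K → 11140 K.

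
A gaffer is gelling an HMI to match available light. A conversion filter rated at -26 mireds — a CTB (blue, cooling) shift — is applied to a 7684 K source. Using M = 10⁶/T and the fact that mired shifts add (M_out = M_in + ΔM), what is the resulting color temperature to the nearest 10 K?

9600 K

M_in = 10⁶/7684 = 130.14 mireds.
M_out = 130.14 + (-26) = 104.14 mireds.
T_out = 10⁶/104.14 = 9602.4 K → 9600 K.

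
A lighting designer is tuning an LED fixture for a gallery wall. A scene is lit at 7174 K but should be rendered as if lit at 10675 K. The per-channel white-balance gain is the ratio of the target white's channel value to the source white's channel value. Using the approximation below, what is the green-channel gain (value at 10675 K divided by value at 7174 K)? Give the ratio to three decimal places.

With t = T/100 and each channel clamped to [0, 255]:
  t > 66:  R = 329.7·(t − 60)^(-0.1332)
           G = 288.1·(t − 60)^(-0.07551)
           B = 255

At 7174 K (t = 71.74):
  G = 288.1·(71.74 − 60)^(-0.07551) = 288.1·11.74^(-0.07551) = 288.1·0.83029 = 239.206.
At 10675 K (t = 106.75):
  G = 288.1·(106.75 − 60)^(-0.07551) = 288.1·46.75^(-0.07551) = 288.1·0.74802 = 215.505.
Gain = 215.505 / 239.206 = 0.9009 → 0.901.

0.901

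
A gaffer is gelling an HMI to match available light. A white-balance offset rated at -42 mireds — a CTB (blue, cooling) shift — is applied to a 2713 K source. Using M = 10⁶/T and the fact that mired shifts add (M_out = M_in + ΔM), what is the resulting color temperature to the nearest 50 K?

3050 K

M_in = 10⁶/2713 = 368.60 mireds.
M_out = 368.60 + (-42) = 326.60 mireds.
T_out = 10⁶/326.60 = 3061.9 K → 3050 K.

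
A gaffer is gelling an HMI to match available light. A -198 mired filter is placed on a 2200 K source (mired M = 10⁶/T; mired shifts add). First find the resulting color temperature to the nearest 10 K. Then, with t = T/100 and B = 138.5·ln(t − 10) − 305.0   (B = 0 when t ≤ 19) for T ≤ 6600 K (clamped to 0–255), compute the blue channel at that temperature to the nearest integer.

M_in = 10⁶/2200 = 454.55; M_out = 454.55 + (-198) = 256.55.
T_out = 10⁶/256.55 = 3897.9 K → 3900 K; t = 39.
B = 138.5·ln(39 − 10) − 305.0 = 138.5·ln 29 − 305.0 = 138.5·3.3673 − 305.0 = 161.370.
Rounded: 161.

161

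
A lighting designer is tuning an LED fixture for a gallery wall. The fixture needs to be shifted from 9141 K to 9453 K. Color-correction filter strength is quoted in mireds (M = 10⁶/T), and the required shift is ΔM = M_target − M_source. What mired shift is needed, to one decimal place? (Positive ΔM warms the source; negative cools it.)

M_source = 10⁶/9141 = 109.397; M_target = 10⁶/9453 = 105.787.
ΔM = 105.787 − 109.397 = -3.611 → -3.6 mireds, a cooling shift.

-3.6 mireds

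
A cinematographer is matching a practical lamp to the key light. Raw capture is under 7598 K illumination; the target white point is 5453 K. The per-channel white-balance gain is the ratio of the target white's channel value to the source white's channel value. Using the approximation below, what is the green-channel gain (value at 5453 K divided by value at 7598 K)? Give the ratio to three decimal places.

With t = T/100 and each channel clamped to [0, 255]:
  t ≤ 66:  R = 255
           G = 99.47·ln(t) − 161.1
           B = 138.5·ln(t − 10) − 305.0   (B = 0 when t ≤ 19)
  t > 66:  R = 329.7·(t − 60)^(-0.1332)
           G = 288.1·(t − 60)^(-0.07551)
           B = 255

At 7598 K (t = 75.98):
  G = 288.1·(75.98 − 60)^(-0.07551) = 288.1·15.98^(-0.07551) = 288.1·0.81118 = 233.701.
At 5453 K (t = 54.53):
  G = 99.47·ln 54.53 − 161.1 = 99.47·3.9988 − 161.1 = 236.656.
Gain = 236.656 / 233.701 = 1.0126 → 1.013.

1.013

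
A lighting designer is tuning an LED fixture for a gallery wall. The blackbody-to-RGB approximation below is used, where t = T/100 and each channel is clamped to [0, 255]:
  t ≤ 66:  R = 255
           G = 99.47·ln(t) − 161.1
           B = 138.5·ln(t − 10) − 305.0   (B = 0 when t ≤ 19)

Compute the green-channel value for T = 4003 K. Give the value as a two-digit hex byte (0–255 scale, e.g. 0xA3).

t = 4003/100 = 40.03; the t ≤ 66 branch applies.
G = 99.47·ln 40.03 − 161.1 = 99.47·3.6896 − 161.1 = 205.907.
Rounded: 206; in hex, 0xCE.

0xCE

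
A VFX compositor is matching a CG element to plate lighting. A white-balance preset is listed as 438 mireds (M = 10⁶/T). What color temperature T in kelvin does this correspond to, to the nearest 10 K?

2280 K

T = 10⁶ / 438 = 2283.11 K → 2280 K.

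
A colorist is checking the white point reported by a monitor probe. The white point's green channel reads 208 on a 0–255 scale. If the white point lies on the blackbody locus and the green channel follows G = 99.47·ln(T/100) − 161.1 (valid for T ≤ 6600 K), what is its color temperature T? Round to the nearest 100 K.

ln t = (208 + 161.1) / 99.47 = 3.7107.
t = e^3.7107 = 40.881.
T = 100·t = 4088 K → 4100 K to the nearest 100 K.

4100 K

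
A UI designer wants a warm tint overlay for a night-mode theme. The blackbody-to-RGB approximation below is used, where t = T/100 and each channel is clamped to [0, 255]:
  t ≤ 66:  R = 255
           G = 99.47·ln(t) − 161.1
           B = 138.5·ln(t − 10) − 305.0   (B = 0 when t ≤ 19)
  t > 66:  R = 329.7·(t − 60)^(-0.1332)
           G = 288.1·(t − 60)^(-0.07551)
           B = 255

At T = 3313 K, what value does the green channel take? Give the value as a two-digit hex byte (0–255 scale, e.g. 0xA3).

0xBB

t = 3313/100 = 33.13; the t ≤ 66 branch applies.
G = 99.47·ln 33.13 − 161.1 = 99.47·3.5004 − 161.1 = 187.089.
Rounded: 187; in hex, 0xBB.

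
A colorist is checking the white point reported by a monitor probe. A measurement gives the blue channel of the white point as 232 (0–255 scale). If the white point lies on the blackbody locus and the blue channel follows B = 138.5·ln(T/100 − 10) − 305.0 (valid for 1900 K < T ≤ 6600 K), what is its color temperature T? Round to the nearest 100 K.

5800 K

ln(t − 10) = (232 + 305.0) / 138.5 = 3.8773.
t − 10 = e^3.8773 = 48.292, so t = 58.292.
T = 100·t = 5829 K → 5800 K to the nearest 100 K.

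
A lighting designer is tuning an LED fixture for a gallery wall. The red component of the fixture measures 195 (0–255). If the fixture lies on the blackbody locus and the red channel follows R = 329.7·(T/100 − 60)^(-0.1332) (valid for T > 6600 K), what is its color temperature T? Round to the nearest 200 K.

(t − 60)^(-0.1332) = 195/329.7 = 0.59145.
t − 60 = 0.59145^(1/-0.1332) = 0.59145^(-7.508) = 51.564, so t = 111.564.
T = 100·t = 11156 K → 11200 K to the nearest 200 K.

11200 K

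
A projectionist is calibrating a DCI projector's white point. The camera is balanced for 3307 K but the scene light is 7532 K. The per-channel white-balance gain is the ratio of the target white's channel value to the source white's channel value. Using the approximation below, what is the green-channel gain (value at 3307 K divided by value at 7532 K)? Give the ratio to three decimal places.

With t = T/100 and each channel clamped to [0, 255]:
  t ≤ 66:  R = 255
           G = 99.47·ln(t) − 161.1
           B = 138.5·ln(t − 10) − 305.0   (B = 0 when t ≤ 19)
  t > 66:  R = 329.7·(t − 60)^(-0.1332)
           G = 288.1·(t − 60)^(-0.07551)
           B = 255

At 7532 K (t = 75.32):
  G = 288.1·(75.32 − 60)^(-0.07551) = 288.1·15.32^(-0.07551) = 288.1·0.81377 = 234.447.
At 3307 K (t = 33.07):
  G = 99.47·ln 33.07 − 161.1 = 99.47·3.4986 − 161.1 = 186.908.
Gain = 186.908 / 234.447 = 0.7972 → 0.797.

0.797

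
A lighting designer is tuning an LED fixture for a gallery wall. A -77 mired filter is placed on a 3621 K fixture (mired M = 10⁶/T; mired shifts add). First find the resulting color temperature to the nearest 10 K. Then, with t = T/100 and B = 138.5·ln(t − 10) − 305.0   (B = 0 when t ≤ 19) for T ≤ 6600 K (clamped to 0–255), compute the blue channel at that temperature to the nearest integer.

207

M_in = 10⁶/3621 = 276.17; M_out = 276.17 + (-77) = 199.17.
T_out = 10⁶/199.17 = 5020.9 K → 5020 K; t = 50.2.
B = 138.5·ln(50.2 − 10) − 305.0 = 138.5·ln 40.2 − 305.0 = 138.5·3.6939 − 305.0 = 206.601.
Rounded: 207.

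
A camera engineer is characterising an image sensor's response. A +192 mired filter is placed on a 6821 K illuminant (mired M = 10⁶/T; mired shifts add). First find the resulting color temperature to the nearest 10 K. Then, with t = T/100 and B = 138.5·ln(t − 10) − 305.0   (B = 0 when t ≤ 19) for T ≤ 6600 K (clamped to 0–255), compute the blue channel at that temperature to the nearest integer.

106

M_in = 10⁶/6821 = 146.61; M_out = 146.61 + (+192) = 338.61.
T_out = 10⁶/338.61 = 2953.3 K → 2950 K; t = 29.5.
B = 138.5·ln(29.5 − 10) − 305.0 = 138.5·ln 19.5 − 305.0 = 138.5·2.9704 − 305.0 = 106.402.
Rounded: 106.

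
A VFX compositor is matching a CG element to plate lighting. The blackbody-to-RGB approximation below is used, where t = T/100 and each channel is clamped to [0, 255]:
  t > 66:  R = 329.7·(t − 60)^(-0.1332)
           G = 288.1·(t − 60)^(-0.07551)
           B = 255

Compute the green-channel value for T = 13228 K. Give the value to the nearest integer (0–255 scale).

209

t = 13228/100 = 132.28; the t > 66 branch applies.
G = 288.1·(132.28 − 60)^(-0.07551) = 288.1·72.28^(-0.07551) = 288.1·0.72381 = 208.530.
Rounded: 209.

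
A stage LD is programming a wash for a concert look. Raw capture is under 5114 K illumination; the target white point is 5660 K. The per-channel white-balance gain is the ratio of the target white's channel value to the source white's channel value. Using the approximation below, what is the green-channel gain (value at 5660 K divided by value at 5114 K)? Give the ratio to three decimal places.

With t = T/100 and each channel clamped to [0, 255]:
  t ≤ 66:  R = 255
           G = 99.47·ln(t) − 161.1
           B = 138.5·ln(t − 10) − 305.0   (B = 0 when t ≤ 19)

1.044

At 5114 K (t = 51.14):
  G = 99.47·ln 51.14 − 161.1 = 99.47·3.9346 − 161.1 = 230.271.
At 5660 K (t = 56.6):
  G = 99.47·ln 56.6 − 161.1 = 99.47·4.0360 − 161.1 = 240.362.
Gain = 240.362 / 230.271 = 1.0438 → 1.044.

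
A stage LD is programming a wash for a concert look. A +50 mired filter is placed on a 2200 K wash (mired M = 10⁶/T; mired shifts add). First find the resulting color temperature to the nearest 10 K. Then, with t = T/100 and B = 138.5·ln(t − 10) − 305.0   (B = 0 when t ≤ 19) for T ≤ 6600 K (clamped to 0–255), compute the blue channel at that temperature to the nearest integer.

M_in = 10⁶/2200 = 454.55; M_out = 454.55 + (+50) = 504.55.
T_out = 10⁶/504.55 = 1982.0 K → 1980 K; t = 19.8.
B = 138.5·ln(19.8 − 10) − 305.0 = 138.5·ln 9.8 − 305.0 = 138.5·2.2824 − 305.0 = 11.110.
Rounded: 11.

11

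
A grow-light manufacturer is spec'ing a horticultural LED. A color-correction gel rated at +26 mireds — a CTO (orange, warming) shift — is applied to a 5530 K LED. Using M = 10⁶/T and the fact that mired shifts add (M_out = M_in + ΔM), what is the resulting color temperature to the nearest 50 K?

M_in = 10⁶/5530 = 180.83 mireds.
M_out = 180.83 + (+26) = 206.83 mireds.
T_out = 10⁶/206.83 = 4834.8 K → 4850 K.

4850 K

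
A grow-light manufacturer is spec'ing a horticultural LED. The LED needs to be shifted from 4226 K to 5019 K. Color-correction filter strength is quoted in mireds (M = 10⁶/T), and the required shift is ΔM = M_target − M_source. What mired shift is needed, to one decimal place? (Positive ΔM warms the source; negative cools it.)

-37.4 mireds

M_source = 10⁶/4226 = 236.630; M_target = 10⁶/5019 = 199.243.
ΔM = 199.243 − 236.630 = -37.388 → -37.4 mireds, a cooling shift.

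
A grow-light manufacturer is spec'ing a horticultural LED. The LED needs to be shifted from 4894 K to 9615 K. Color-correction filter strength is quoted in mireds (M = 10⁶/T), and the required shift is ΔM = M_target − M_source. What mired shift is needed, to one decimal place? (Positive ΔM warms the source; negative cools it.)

-100.3 mireds

M_source = 10⁶/4894 = 204.332; M_target = 10⁶/9615 = 104.004.
ΔM = 104.004 − 204.332 = -100.328 → -100.3 mireds, a cooling shift.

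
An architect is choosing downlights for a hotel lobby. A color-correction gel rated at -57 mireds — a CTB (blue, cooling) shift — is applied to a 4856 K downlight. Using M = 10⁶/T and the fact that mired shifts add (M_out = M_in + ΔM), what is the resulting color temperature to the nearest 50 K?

6700 K

M_in = 10⁶/4856 = 205.93 mireds.
M_out = 205.93 + (-57) = 148.93 mireds.
T_out = 10⁶/148.93 = 6714.5 K → 6700 K.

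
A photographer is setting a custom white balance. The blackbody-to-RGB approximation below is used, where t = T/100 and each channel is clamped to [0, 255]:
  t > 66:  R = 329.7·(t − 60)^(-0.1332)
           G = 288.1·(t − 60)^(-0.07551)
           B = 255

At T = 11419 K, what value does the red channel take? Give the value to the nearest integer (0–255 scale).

194

t = 11419/100 = 114.19; the t > 66 branch applies.
R = 329.7·(114.19 − 60)^(-0.1332) = 329.7·54.19^(-0.1332) = 329.7·0.58755 = 193.714.
Rounded: 194.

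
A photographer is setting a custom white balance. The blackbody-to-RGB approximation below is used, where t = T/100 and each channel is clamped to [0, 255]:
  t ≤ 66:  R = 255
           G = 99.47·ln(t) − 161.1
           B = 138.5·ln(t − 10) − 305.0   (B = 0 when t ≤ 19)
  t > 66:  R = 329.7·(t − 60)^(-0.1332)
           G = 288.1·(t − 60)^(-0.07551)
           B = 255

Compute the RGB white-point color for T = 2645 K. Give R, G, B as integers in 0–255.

t = 2645/100 = 26.45; the t ≤ 66 branch applies.
R = 255 by definition for t ≤ 66.
G = 99.47·ln 26.45 − 161.1 = 99.47·3.2753 − 161.1 = 164.690.
B = 138.5·ln(26.45 − 10) − 305.0 = 138.5·ln 16.45 − 305.0 = 138.5·2.8003 − 305.0 = 82.845.
Rounded: (255, 165, 83).

R=255, G=165, B=83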